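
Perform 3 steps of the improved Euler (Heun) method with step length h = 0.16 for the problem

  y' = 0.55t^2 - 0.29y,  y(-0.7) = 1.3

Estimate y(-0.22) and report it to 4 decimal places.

1.1875

Heun: k1 = f(t_n, y_n); k2 = f(t_n + h, y_n + h·k1); y_{n+1} = y_n + (h/2)·(k1 + k2).
t=-0.700000, y=1.300000:
  k1 = f(-0.700000, 1.300000) = -0.107500
  k2 = f(-0.540000, 1.282800) = -0.211632
  y ← 1.300000 + (0.16/2)·(-0.107500 + (-0.211632)) = 1.274469
t=-0.540000, y=1.274469:
  k1 = f(-0.540000, 1.274469) = -0.209216
  k2 = f(-0.380000, 1.240995) = -0.280469
  y ← 1.274469 + (0.16/2)·(-0.209216 + (-0.280469)) = 1.235295
t=-0.380000, y=1.235295:
  k1 = f(-0.380000, 1.235295) = -0.278815
  k2 = f(-0.220000, 1.190684) = -0.318678
  y ← 1.235295 + (0.16/2)·(-0.278815 + (-0.318678)) = 1.187495
y(-0.22) ≈ 1.1875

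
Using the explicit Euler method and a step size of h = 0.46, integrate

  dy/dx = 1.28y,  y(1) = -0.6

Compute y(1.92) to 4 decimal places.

Euler: y_{n+1} = y_n + h·f(x_n, y_n).
x=1.000000, y=-0.600000: f=-0.768000 → y ← -0.600000 + 0.46·(-0.768000) = -0.953280
x=1.460000, y=-0.953280: f=-1.220198 → y ← -0.953280 + 0.46·(-1.220198) = -1.514571
y(1.92) ≈ -1.5146

-1.5146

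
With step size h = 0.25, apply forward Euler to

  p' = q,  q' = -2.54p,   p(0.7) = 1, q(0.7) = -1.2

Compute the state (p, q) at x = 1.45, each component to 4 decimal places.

-0.3286, -2.4327

Euler on (p,q): p_{n+1} = p_n + h·p', q_{n+1} = q_n + h·q'.
0.700000: (1.000000, -1.200000); f=(-1.200000, -2.540000) → (0.700000, -1.835000)
0.950000: (0.700000, -1.835000); f=(-1.835000, -1.778000) → (0.241250, -2.279500)
1.200000: (0.241250, -2.279500); f=(-2.279500, -0.612775) → (-0.328625, -2.432694)
(p(1.45), q(1.45)) ≈ (-0.3286, -2.4327)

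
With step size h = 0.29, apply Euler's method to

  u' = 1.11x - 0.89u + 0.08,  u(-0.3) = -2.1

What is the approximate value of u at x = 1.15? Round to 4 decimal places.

Euler: u_{n+1} = u_n + h·f(x_n, u_n).
x=-0.300000, u=-2.100000: f=1.616000 → u ← -2.100000 + 0.29·1.616000 = -1.631360
x=-0.010000, u=-1.631360: f=1.520810 → u ← -1.631360 + 0.29·1.520810 = -1.190325
x=0.280000, u=-1.190325: f=1.450189 → u ← -1.190325 + 0.29·1.450189 = -0.769770
x=0.570000, u=-0.769770: f=1.397795 → u ← -0.769770 + 0.29·1.397795 = -0.364409
x=0.860000, u=-0.364409: f=1.358924 → u ← -0.364409 + 0.29·1.358924 = 0.029679
u(1.15) ≈ 0.0297

0.0297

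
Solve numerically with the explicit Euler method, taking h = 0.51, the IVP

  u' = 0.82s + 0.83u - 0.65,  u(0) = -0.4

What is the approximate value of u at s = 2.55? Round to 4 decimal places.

Euler: u_{n+1} = u_n + h·f(s_n, u_n).
s=0.000000, u=-0.400000: f=-0.982000 → u ← -0.400000 + 0.51·(-0.982000) = -0.900820
s=0.510000, u=-0.900820: f=-0.979481 → u ← -0.900820 + 0.51·(-0.979481) = -1.400355
s=1.020000, u=-1.400355: f=-0.975895 → u ← -1.400355 + 0.51·(-0.975895) = -1.898061
s=1.530000, u=-1.898061: f=-0.970791 → u ← -1.898061 + 0.51·(-0.970791) = -2.393165
s=2.040000, u=-2.393165: f=-0.963527 → u ← -2.393165 + 0.51·(-0.963527) = -2.884563
u(2.55) ≈ -2.8846

-2.8846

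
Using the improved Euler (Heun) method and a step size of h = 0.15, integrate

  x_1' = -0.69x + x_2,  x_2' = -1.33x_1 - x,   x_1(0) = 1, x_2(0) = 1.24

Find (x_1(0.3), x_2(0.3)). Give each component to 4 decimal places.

1.2725, 0.7313

Heun on (x_1,x_2): k1 = f(x_n, state_n); k2 = f(x_n + h, state_n + h·k1); state_{n+1} = state_n + (h/2)·(k1 + k2).
0.000000: (1.000000, 1.240000)
  k1 = (1.240000, -1.330000)
  predictor → (1.186000, 1.040500)
  k2 = (0.937000, -1.727380)
  → (1.163275, 1.010696)
0.150000: (1.163275, 1.010696)
  k1 = (0.907196, -1.697156)
  predictor → (1.299354, 0.756123)
  k2 = (0.549123, -2.028141)
  → (1.272499, 0.731299)
(x_1(0.3), x_2(0.3)) ≈ (1.2725, 0.7313)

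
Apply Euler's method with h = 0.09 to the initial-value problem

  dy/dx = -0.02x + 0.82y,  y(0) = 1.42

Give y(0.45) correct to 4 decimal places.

2.0255

Euler: y_{n+1} = y_n + h·f(x_n, y_n).
x=0.000000, y=1.420000: f=1.164400 → y ← 1.420000 + 0.09·1.164400 = 1.524796
x=0.090000, y=1.524796: f=1.248533 → y ← 1.524796 + 0.09·1.248533 = 1.637164
x=0.180000, y=1.637164: f=1.338874 → y ← 1.637164 + 0.09·1.338874 = 1.757663
x=0.270000, y=1.757663: f=1.435883 → y ← 1.757663 + 0.09·1.435883 = 1.886892
x=0.360000, y=1.886892: f=1.540052 → y ← 1.886892 + 0.09·1.540052 = 2.025497
y(0.45) ≈ 2.0255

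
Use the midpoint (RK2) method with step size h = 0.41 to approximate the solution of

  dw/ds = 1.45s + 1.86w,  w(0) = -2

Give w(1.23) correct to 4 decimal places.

-15.0649

Midpoint: k1 = f(s_n, w_n); k2 = f(s_n + h/2, w_n + (h/2)·k1); w_{n+1} = w_n + h·k2.
s=0.000000, w=-2.000000:
  k1 = f(0.000000, -2.000000) = -3.720000
  k2 = f(0.205000, -2.762600) = -4.841186
  w ← -2.000000 + 0.41·(-4.841186) = -3.984886
s=0.410000, w=-3.984886:
  k1 = f(0.410000, -3.984886) = -6.817388
  k2 = f(0.615000, -5.382451) = -9.119609
  w ← -3.984886 + 0.41·(-9.119609) = -7.723926
s=0.820000, w=-7.723926:
  k1 = f(0.820000, -7.723926) = -13.177502
  k2 = f(1.025000, -10.425314) = -17.904834
  w ← -7.723926 + 0.41·(-17.904834) = -15.064908
w(1.23) ≈ -15.0649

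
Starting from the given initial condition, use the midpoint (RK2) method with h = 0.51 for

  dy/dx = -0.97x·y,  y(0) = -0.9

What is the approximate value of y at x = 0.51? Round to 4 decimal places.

-0.7865

Midpoint: k1 = f(x_n, y_n); k2 = f(x_n + h/2, y_n + (h/2)·k1); y_{n+1} = y_n + h·k2.
x=0.000000, y=-0.900000:
  k1 = f(0.000000, -0.900000) = 0.000000
  k2 = f(0.255000, -0.900000) = 0.222615
  y ← -0.900000 + 0.51·0.222615 = -0.786466
y(0.51) ≈ -0.7865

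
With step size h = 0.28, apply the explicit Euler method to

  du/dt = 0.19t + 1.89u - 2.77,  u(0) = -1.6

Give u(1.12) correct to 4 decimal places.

-15.1732

Euler: u_{n+1} = u_n + h·f(t_n, u_n).
t=0.000000, u=-1.600000: f=-5.794000 → u ← -1.600000 + 0.28·(-5.794000) = -3.222320
t=0.280000, u=-3.222320: f=-8.806985 → u ← -3.222320 + 0.28·(-8.806985) = -5.688276
t=0.560000, u=-5.688276: f=-13.414441 → u ← -5.688276 + 0.28·(-13.414441) = -9.444319
t=0.840000, u=-9.444319: f=-20.460163 → u ← -9.444319 + 0.28·(-20.460163) = -15.173165
u(1.12) ≈ -15.1732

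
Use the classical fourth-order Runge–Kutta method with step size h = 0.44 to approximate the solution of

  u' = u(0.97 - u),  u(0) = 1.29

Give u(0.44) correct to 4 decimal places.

RK4: k1 = f(t_n, u_n); k2 = f(t_n + h/2, u_n + (h/2)·k1); k3 = f(t_n + h/2, u_n + (h/2)·k2); k4 = f(t_n + h, u_n + h·k3); u_{n+1} = u_n + (h/6)·(k1 + 2k2 + 2k3 + k4).
t=0.000000, u=1.290000:
  k1 = f(0.000000, 1.290000) = -0.412800
  k2 = f(0.220000, 1.199184) = -0.274834
  k3 = f(0.220000, 1.229537) = -0.319110
  k4 = f(0.440000, 1.149592) = -0.206457
  u ← 1.290000 + (0.44/6)·(k1 + 2k2 + 2k3 + k4) = 1.157476
u(0.44) ≈ 1.1575

1.1575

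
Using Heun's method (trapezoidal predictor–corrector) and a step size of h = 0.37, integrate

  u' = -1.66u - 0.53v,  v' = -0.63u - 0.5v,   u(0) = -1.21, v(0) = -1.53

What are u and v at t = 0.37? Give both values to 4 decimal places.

-0.5426, -1.1388

Heun on (u,v): k1 = f(t_n, state_n); k2 = f(t_n + h, state_n + h·k1); state_{n+1} = state_n + (h/2)·(k1 + k2).
0.000000: (-1.210000, -1.530000)
  k1 = (2.819500, 1.527300)
  predictor → (-0.166785, -0.964899)
  k2 = (0.788260, 0.587524)
  → (-0.542564, -1.138758)
(u(0.37), v(0.37)) ≈ (-0.5426, -1.1388)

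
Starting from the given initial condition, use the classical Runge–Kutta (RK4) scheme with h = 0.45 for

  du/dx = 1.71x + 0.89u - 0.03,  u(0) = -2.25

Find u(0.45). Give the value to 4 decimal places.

-3.1761

RK4: k1 = f(x_n, u_n); k2 = f(x_n + h/2, u_n + (h/2)·k1); k3 = f(x_n + h/2, u_n + (h/2)·k2); k4 = f(x_n + h, u_n + h·k3); u_{n+1} = u_n + (h/6)·(k1 + 2k2 + 2k3 + k4).
x=0.000000, u=-2.250000:
  k1 = f(0.000000, -2.250000) = -2.032500
  k2 = f(0.225000, -2.707313) = -2.054758
  k3 = f(0.225000, -2.712321) = -2.059215
  k4 = f(0.450000, -3.176647) = -2.087716
  u ← -2.250000 + (0.45/6)·(k1 + 2k2 + 2k3 + k4) = -3.176112
u(0.45) ≈ -3.1761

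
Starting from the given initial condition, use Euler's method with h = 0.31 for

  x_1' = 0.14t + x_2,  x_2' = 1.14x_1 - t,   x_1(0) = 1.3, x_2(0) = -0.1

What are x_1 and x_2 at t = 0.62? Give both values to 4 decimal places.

Euler on (x_1,x_2): x_1_{n+1} = x_1_n + h·x_1', x_2_{n+1} = x_2_n + h·x_2'.
0.000000: (1.300000, -0.100000); f=(-0.100000, 1.482000) → (1.269000, 0.359420)
0.310000: (1.269000, 0.359420); f=(0.402820, 1.136660) → (1.393874, 0.711785)
(x_1(0.62), x_2(0.62)) ≈ (1.3939, 0.7118)

1.3939, 0.7118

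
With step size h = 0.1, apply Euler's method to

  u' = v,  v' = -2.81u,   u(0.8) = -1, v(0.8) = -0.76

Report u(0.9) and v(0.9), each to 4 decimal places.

Euler on (u,v): u_{n+1} = u_n + h·u', v_{n+1} = v_n + h·v'.
0.800000: (-1.000000, -0.760000); f=(-0.760000, 2.810000) → (-1.076000, -0.479000)
(u(0.9), v(0.9)) ≈ (-1.0760, -0.4790)

-1.0760, -0.4790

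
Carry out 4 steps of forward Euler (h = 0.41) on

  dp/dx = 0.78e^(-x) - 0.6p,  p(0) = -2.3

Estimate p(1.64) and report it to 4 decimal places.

Euler: p_{n+1} = p_n + h·f(x_n, p_n).
x=0.000000, p=-2.300000: f=2.160000 → p ← -2.300000 + 0.41·2.160000 = -1.414400
x=0.410000, p=-1.414400: f=1.366287 → p ← -1.414400 + 0.41·1.366287 = -0.854222
x=0.820000, p=-0.854222: f=0.856070 → p ← -0.854222 + 0.41·0.856070 = -0.503234
x=1.230000, p=-0.503234: f=0.529928 → p ← -0.503234 + 0.41·0.529928 = -0.285963
p(1.64) ≈ -0.2860

-0.2860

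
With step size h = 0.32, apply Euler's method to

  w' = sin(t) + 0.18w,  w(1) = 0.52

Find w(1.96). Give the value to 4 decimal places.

1.5634

Euler: w_{n+1} = w_n + h·f(t_n, w_n).
t=1.000000, w=0.520000: f=0.935071 → w ← 0.520000 + 0.32·0.935071 = 0.819223
t=1.320000, w=0.819223: f=1.116175 → w ← 0.819223 + 0.32·1.116175 = 1.176399
t=1.640000, w=1.176399: f=1.209358 → w ← 1.176399 + 0.32·1.209358 = 1.563393
w(1.96) ≈ 1.5634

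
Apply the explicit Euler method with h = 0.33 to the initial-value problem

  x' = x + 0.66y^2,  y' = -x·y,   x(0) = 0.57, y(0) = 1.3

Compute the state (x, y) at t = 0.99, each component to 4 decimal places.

2.4106, 0.2823

Euler on (x,y): x_{n+1} = x_n + h·x', y_{n+1} = y_n + h·y'.
0.000000: (0.570000, 1.300000); f=(1.685400, -0.741000) → (1.126182, 1.055470)
0.330000: (1.126182, 1.055470); f=(1.861433, -1.188651) → (1.740455, 0.663215)
0.660000: (1.740455, 0.663215); f=(2.030759, -1.154296) → (2.410605, 0.282297)
(x(0.99), y(0.99)) ≈ (2.4106, 0.2823)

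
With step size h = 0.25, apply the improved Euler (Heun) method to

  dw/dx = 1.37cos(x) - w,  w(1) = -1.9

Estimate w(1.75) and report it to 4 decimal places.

-0.8110

Heun: k1 = f(x_n, w_n); k2 = f(x_n + h, w_n + h·k1); w_{n+1} = w_n + (h/2)·(k1 + k2).
x=1.000000, w=-1.900000:
  k1 = f(1.000000, -1.900000) = 2.640214
  k2 = f(1.250000, -1.239946) = 1.671938
  w ← -1.900000 + (0.25/2)·(2.640214 + 1.671938) = -1.360981
x=1.250000, w=-1.360981:
  k1 = f(1.250000, -1.360981) = 1.792973
  k2 = f(1.500000, -0.912738) = 1.009648
  w ← -1.360981 + (0.25/2)·(1.792973 + 1.009648) = -1.010653
x=1.500000, w=-1.010653:
  k1 = f(1.500000, -1.010653) = 1.107563
  k2 = f(1.750000, -0.733763) = 0.489565
  w ← -1.010653 + (0.25/2)·(1.107563 + 0.489565) = -0.811012
w(1.75) ≈ -0.8110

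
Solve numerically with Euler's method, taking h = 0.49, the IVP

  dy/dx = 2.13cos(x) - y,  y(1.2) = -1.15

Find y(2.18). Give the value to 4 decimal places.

-0.2304

Euler: y_{n+1} = y_n + h·f(x_n, y_n).
x=1.200000, y=-1.150000: f=1.921822 → y ← -1.150000 + 0.49·1.921822 = -0.208307
x=1.690000, y=-0.208307: f=-0.044996 → y ← -0.208307 + 0.49·(-0.044996) = -0.230355
y(2.18) ≈ -0.2304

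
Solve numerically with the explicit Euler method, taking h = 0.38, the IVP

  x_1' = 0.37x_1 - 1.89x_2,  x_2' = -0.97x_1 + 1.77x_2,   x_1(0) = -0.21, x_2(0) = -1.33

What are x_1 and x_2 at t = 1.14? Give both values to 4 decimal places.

Euler on (x_1,x_2): x_1_{n+1} = x_1_n + h·x_1', x_2_{n+1} = x_2_n + h·x_2'.
0.000000: (-0.210000, -1.330000); f=(2.436000, -2.150400) → (0.715680, -2.147152)
0.380000: (0.715680, -2.147152); f=(4.322919, -4.494669) → (2.358389, -3.855126)
0.760000: (2.358389, -3.855126); f=(8.158792, -9.111211) → (5.458730, -7.317386)
(x_1(1.14), x_2(1.14)) ≈ (5.4587, -7.3174)

5.4587, -7.3174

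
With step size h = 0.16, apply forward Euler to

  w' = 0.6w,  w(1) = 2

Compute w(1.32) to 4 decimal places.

Euler: w_{n+1} = w_n + h·f(x_n, w_n).
x=1.000000, w=2.000000: f=1.200000 → w ← 2.000000 + 0.16·1.200000 = 2.192000
x=1.160000, w=2.192000: f=1.315200 → w ← 2.192000 + 0.16·1.315200 = 2.402432
w(1.32) ≈ 2.4024

2.4024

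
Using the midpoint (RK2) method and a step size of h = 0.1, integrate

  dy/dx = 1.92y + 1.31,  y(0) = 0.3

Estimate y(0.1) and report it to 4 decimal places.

Midpoint: k1 = f(x_n, y_n); k2 = f(x_n + h/2, y_n + (h/2)·k1); y_{n+1} = y_n + h·k2.
x=0.000000, y=0.300000:
  k1 = f(0.000000, 0.300000) = 1.886000
  k2 = f(0.050000, 0.394300) = 2.067056
  y ← 0.300000 + 0.1·2.067056 = 0.506706
y(0.1) ≈ 0.5067

0.5067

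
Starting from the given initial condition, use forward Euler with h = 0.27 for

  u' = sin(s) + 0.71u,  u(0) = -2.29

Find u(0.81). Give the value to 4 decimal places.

-3.6509

Euler: u_{n+1} = u_n + h·f(s_n, u_n).
s=0.000000, u=-2.290000: f=-1.625900 → u ← -2.290000 + 0.27·(-1.625900) = -2.728993
s=0.270000, u=-2.728993: f=-1.670854 → u ← -2.728993 + 0.27·(-1.670854) = -3.180123
s=0.540000, u=-3.180123: f=-1.743752 → u ← -3.180123 + 0.27·(-1.743752) = -3.650936
u(0.81) ≈ -3.6509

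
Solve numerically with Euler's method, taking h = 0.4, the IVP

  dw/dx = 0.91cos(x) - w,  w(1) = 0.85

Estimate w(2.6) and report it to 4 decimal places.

-0.0889

Euler: w_{n+1} = w_n + h·f(x_n, w_n).
x=1.000000, w=0.850000: f=-0.358325 → w ← 0.850000 + 0.4·(-0.358325) = 0.706670
x=1.400000, w=0.706670: f=-0.552000 → w ← 0.706670 + 0.4·(-0.552000) = 0.485870
x=1.800000, w=0.485870: f=-0.692624 → w ← 0.485870 + 0.4·(-0.692624) = 0.208820
x=2.200000, w=0.208820: f=-0.744356 → w ← 0.208820 + 0.4·(-0.744356) = -0.088922
w(2.6) ≈ -0.0889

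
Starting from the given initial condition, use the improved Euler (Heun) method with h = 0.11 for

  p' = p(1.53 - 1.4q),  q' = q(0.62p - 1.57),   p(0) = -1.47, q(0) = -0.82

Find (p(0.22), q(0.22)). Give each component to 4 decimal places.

Heun on (p,q): k1 = f(x_n, state_n); k2 = f(x_n + h, state_n + h·k1); state_{n+1} = state_n + (h/2)·(k1 + k2).
0.000000: (-1.470000, -0.820000)
  k1 = (-3.936660, 2.034748)
  predictor → (-1.903033, -0.596178)
  k2 = (-4.500004, 1.639417)
  → (-1.934017, -0.617921)
0.110000: (-1.934017, -0.617921)
  k1 = (-4.632142, 1.711079)
  predictor → (-2.443552, -0.429702)
  k2 = (-5.208635, 1.325632)
  → (-2.475259, -0.450902)
(p(0.22), q(0.22)) ≈ (-2.4753, -0.4509)

-2.4753, -0.4509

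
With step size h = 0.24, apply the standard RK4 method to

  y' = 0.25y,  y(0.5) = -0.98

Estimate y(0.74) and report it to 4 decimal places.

-1.0406

RK4: k1 = f(s_n, y_n); k2 = f(s_n + h/2, y_n + (h/2)·k1); k3 = f(s_n + h/2, y_n + (h/2)·k2); k4 = f(s_n + h, y_n + h·k3); y_{n+1} = y_n + (h/6)·(k1 + 2k2 + 2k3 + k4).
s=0.500000, y=-0.980000:
  k1 = f(0.500000, -0.980000) = -0.245000
  k2 = f(0.620000, -1.009400) = -0.252350
  k3 = f(0.620000, -1.010282) = -0.252570
  k4 = f(0.740000, -1.040617) = -0.260154
  y ← -0.980000 + (0.24/6)·(k1 + 2k2 + 2k3 + k4) = -1.040600
y(0.74) ≈ -1.0406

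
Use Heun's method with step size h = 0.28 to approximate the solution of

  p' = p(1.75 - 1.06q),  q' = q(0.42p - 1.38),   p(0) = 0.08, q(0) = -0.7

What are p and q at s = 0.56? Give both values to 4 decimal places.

0.2688, -0.3424

Heun on (p,q): k1 = f(s_n, state_n); k2 = f(s_n + h, state_n + h·k1); state_{n+1} = state_n + (h/2)·(k1 + k2).
0.000000: (0.080000, -0.700000)
  k1 = (0.199360, 0.942480)
  predictor → (0.135821, -0.436106)
  k2 = (0.300473, 0.576948)
  → (0.149977, -0.487280)
0.280000: (0.149977, -0.487280)
  k1 = (0.339924, 0.641753)
  predictor → (0.245155, -0.307589)
  k2 = (0.508954, 0.392802)
  → (0.268819, -0.342442)
(p(0.56), q(0.56)) ≈ (0.2688, -0.3424)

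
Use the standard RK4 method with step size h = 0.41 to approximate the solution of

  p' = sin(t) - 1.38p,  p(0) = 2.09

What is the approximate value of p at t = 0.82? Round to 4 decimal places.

0.8988

RK4: k1 = f(t_n, p_n); k2 = f(t_n + h/2, p_n + (h/2)·k1); k3 = f(t_n + h/2, p_n + (h/2)·k2); k4 = f(t_n + h, p_n + h·k3); p_{n+1} = p_n + (h/6)·(k1 + 2k2 + 2k3 + k4).
t=0.000000, p=2.090000:
  k1 = f(0.000000, 2.090000) = -2.884200
  k2 = f(0.205000, 1.498739) = -1.864693
  k3 = f(0.205000, 1.707738) = -2.153111
  k4 = f(0.410000, 1.207224) = -1.267360
  p ← 2.090000 + (0.41/6)·(k1 + 2k2 + 2k3 + k4) = 1.257210
t=0.410000, p=1.257210:
  k1 = f(0.410000, 1.257210) = -1.336341
  k2 = f(0.615000, 0.983260) = -0.779941
  k3 = f(0.615000, 1.097322) = -0.937346
  k4 = f(0.820000, 0.872898) = -0.473454
  p ← 1.257210 + (0.41/6)·(k1 + 2k2 + 2k3 + k4) = 0.898845
p(0.82) ≈ 0.8988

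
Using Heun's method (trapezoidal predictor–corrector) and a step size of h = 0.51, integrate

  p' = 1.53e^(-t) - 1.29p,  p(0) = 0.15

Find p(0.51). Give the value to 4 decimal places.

0.4515

Heun: k1 = f(t_n, p_n); k2 = f(t_n + h, p_n + h·k1); p_{n+1} = p_n + (h/2)·(k1 + k2).
t=0.000000, p=0.150000:
  k1 = f(0.000000, 0.150000) = 1.336500
  k2 = f(0.510000, 0.831615) = -0.154025
  p ← 0.150000 + (0.51/2)·(1.336500 + (-0.154025)) = 0.451531
p(0.51) ≈ 0.4515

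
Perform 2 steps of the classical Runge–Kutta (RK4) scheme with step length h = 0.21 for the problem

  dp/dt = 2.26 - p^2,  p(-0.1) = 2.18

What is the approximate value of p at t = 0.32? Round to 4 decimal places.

1.6690

RK4: k1 = f(t_n, p_n); k2 = f(t_n + h/2, p_n + (h/2)·k1); k3 = f(t_n + h/2, p_n + (h/2)·k2); k4 = f(t_n + h, p_n + h·k3); p_{n+1} = p_n + (h/6)·(k1 + 2k2 + 2k3 + k4).
t=-0.100000, p=2.180000:
  k1 = f(-0.100000, 2.180000) = -2.492400
  k2 = f(0.005000, 1.918298) = -1.419867
  k3 = f(0.005000, 2.030914) = -1.864611
  k4 = f(0.110000, 1.788432) = -0.938488
  p ← 2.180000 + (0.21/6)·(k1 + 2k2 + 2k3 + k4) = 1.830005
t=0.110000, p=1.830005:
  k1 = f(0.110000, 1.830005) = -1.088920
  k2 = f(0.215000, 1.715669) = -0.683520
  k3 = f(0.215000, 1.758236) = -0.831393
  k4 = f(0.320000, 1.655413) = -0.480392
  p ← 1.830005 + (0.21/6)·(k1 + 2k2 + 2k3 + k4) = 1.669036
p(0.32) ≈ 1.6690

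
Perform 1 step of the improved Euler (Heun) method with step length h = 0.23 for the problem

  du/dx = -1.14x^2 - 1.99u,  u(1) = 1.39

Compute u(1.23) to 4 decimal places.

0.6300

Heun: k1 = f(x_n, u_n); k2 = f(x_n + h, u_n + h·k1); u_{n+1} = u_n + (h/2)·(k1 + k2).
x=1.000000, u=1.390000:
  k1 = f(1.000000, 1.390000) = -3.906100
  k2 = f(1.230000, 0.491597) = -2.702984
  u ← 1.390000 + (0.23/2)·(-3.906100 + (-2.702984)) = 0.629955
u(1.23) ≈ 0.6300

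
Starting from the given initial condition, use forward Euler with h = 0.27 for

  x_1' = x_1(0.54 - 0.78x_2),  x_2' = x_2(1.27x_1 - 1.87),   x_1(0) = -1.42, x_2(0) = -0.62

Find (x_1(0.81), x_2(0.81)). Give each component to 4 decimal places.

Euler on (x_1,x_2): x_1_{n+1} = x_1_n + h·x_1', x_2_{n+1} = x_2_n + h·x_2'.
0.000000: (-1.420000, -0.620000); f=(-1.453512, 2.277508) → (-1.812448, -0.005073)
0.270000: (-1.812448, -0.005073); f=(-0.985894, 0.021163) → (-2.078640, 0.000641)
0.540000: (-2.078640, 0.000641); f=(-1.121426, -0.002891) → (-2.381424, -0.000140)
(x_1(0.81), x_2(0.81)) ≈ (-2.3814, -0.0001)

-2.3814, -0.0001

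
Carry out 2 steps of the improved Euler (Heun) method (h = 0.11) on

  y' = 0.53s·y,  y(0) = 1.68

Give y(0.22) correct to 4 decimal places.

1.7017

Heun: k1 = f(s_n, y_n); k2 = f(s_n + h, y_n + h·k1); y_{n+1} = y_n + (h/2)·(k1 + k2).
s=0.000000, y=1.680000:
  k1 = f(0.000000, 1.680000) = 0.000000
  k2 = f(0.110000, 1.680000) = 0.097944
  y ← 1.680000 + (0.11/2)·(0.000000 + 0.097944) = 1.685387
s=0.110000, y=1.685387:
  k1 = f(0.110000, 1.685387) = 0.098258
  k2 = f(0.220000, 1.696195) = 0.197776
  y ← 1.685387 + (0.11/2)·(0.098258 + 0.197776) = 1.701669
y(0.22) ≈ 1.7017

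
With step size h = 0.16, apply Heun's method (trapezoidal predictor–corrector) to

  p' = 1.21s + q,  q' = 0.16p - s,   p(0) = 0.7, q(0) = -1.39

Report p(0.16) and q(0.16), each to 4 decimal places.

Heun on (p,q): k1 = f(s_n, state_n); k2 = f(s_n + h, state_n + h·k1); state_{n+1} = state_n + (h/2)·(k1 + k2).
0.000000: (0.700000, -1.390000)
  k1 = (-1.390000, 0.112000)
  predictor → (0.477600, -1.372080)
  k2 = (-1.178480, -0.083584)
  → (0.494522, -1.387727)
(p(0.16), q(0.16)) ≈ (0.4945, -1.3877)

0.4945, -1.3877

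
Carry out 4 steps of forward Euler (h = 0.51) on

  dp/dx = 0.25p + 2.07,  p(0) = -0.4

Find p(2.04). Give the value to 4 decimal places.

4.4548

Euler: p_{n+1} = p_n + h·f(x_n, p_n).
x=0.000000, p=-0.400000: f=1.970000 → p ← -0.400000 + 0.51·1.970000 = 0.604700
x=0.510000, p=0.604700: f=2.221175 → p ← 0.604700 + 0.51·2.221175 = 1.737499
x=1.020000, p=1.737499: f=2.504375 → p ← 1.737499 + 0.51·2.504375 = 3.014730
x=1.530000, p=3.014730: f=2.823683 → p ← 3.014730 + 0.51·2.823683 = 4.454809
p(2.04) ≈ 4.4548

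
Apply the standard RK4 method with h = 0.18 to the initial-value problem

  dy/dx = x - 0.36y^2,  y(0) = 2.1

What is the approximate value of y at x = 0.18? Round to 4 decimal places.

RK4: k1 = f(x_n, y_n); k2 = f(x_n + h/2, y_n + (h/2)·k1); k3 = f(x_n + h/2, y_n + (h/2)·k2); k4 = f(x_n + h, y_n + h·k3); y_{n+1} = y_n + (h/6)·(k1 + 2k2 + 2k3 + k4).
x=0.000000, y=2.100000:
  k1 = f(0.000000, 2.100000) = -1.587600
  k2 = f(0.090000, 1.957116) = -1.288909
  k3 = f(0.090000, 1.983998) = -1.327050
  k4 = f(0.180000, 1.861131) = -1.066971
  y ← 2.100000 + (0.18/6)·(k1 + 2k2 + 2k3 + k4) = 1.863405
y(0.18) ≈ 1.8634

1.8634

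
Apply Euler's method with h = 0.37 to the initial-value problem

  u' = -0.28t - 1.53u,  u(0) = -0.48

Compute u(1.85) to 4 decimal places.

-0.2282

Euler: u_{n+1} = u_n + h·f(t_n, u_n).
t=0.000000, u=-0.480000: f=0.734400 → u ← -0.480000 + 0.37·0.734400 = -0.208272
t=0.370000, u=-0.208272: f=0.215056 → u ← -0.208272 + 0.37·0.215056 = -0.128701
t=0.740000, u=-0.128701: f=-0.010287 → u ← -0.128701 + 0.37·(-0.010287) = -0.132507
t=1.110000, u=-0.132507: f=-0.108064 → u ← -0.132507 + 0.37·(-0.108064) = -0.172491
t=1.480000, u=-0.172491: f=-0.150489 → u ← -0.172491 + 0.37·(-0.150489) = -0.228172
u(1.85) ≈ -0.2282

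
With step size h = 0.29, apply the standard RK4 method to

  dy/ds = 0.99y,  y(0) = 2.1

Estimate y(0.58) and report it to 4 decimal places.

3.7289

RK4: k1 = f(s_n, y_n); k2 = f(s_n + h/2, y_n + (h/2)·k1); k3 = f(s_n + h/2, y_n + (h/2)·k2); k4 = f(s_n + h, y_n + h·k3); y_{n+1} = y_n + (h/6)·(k1 + 2k2 + 2k3 + k4).
s=0.000000, y=2.100000:
  k1 = f(0.000000, 2.100000) = 2.079000
  k2 = f(0.145000, 2.401455) = 2.377440
  k3 = f(0.145000, 2.444729) = 2.420282
  k4 = f(0.290000, 2.801882) = 2.773863
  y ← 2.100000 + (0.29/6)·(k1 + 2k2 + 2k3 + k4) = 2.798335
s=0.290000, y=2.798335:
  k1 = f(0.290000, 2.798335) = 2.770351
  k2 = f(0.435000, 3.200036) = 3.168035
  k3 = f(0.435000, 3.257700) = 3.225123
  k4 = f(0.580000, 3.733620) = 3.696284
  y ← 2.798335 + (0.29/6)·(k1 + 2k2 + 2k3 + k4) = 3.728894
y(0.58) ≈ 3.7289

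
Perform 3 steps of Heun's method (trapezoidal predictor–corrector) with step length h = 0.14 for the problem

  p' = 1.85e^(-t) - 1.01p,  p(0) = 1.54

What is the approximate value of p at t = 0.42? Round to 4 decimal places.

1.5161

Heun: k1 = f(t_n, p_n); k2 = f(t_n + h, p_n + h·k1); p_{n+1} = p_n + (h/2)·(k1 + k2).
t=0.000000, p=1.540000:
  k1 = f(0.000000, 1.540000) = 0.294600
  k2 = f(0.140000, 1.581244) = 0.011256
  p ← 1.540000 + (0.14/2)·(0.294600 + 0.011256) = 1.561410
t=0.140000, p=1.561410:
  k1 = f(0.140000, 1.561410) = 0.031289
  k2 = f(0.280000, 1.565790) = -0.183248
  p ← 1.561410 + (0.14/2)·(0.031289 + (-0.183248)) = 1.550773
t=0.280000, p=1.550773:
  k1 = f(0.280000, 1.550773) = -0.168081
  k2 = f(0.420000, 1.527241) = -0.326977
  p ← 1.550773 + (0.14/2)·(-0.168081 + (-0.326977)) = 1.516119
p(0.42) ≈ 1.5161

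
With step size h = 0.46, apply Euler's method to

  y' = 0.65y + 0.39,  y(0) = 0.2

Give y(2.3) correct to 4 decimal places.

Euler: y_{n+1} = y_n + h·f(t_n, y_n).
t=0.000000, y=0.200000: f=0.520000 → y ← 0.200000 + 0.46·0.520000 = 0.439200
t=0.460000, y=0.439200: f=0.675480 → y ← 0.439200 + 0.46·0.675480 = 0.749921
t=0.920000, y=0.749921: f=0.877449 → y ← 0.749921 + 0.46·0.877449 = 1.153547
t=1.380000, y=1.153547: f=1.139806 → y ← 1.153547 + 0.46·1.139806 = 1.677858
t=1.840000, y=1.677858: f=1.480608 → y ← 1.677858 + 0.46·1.480608 = 2.358937
y(2.3) ≈ 2.3589

2.3589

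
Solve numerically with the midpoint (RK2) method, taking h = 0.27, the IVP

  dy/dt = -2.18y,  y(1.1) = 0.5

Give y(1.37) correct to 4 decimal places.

Midpoint: k1 = f(t_n, y_n); k2 = f(t_n + h/2, y_n + (h/2)·k1); y_{n+1} = y_n + h·k2.
t=1.100000, y=0.500000:
  k1 = f(1.100000, 0.500000) = -1.090000
  k2 = f(1.235000, 0.352850) = -0.769213
  y ← 0.500000 + 0.27·(-0.769213) = 0.292312
y(1.37) ≈ 0.2923

0.2923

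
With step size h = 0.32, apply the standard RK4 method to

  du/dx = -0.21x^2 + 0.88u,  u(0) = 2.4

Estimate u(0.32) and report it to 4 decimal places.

3.1781

RK4: k1 = f(x_n, u_n); k2 = f(x_n + h/2, u_n + (h/2)·k1); k3 = f(x_n + h/2, u_n + (h/2)·k2); k4 = f(x_n + h, u_n + h·k3); u_{n+1} = u_n + (h/6)·(k1 + 2k2 + 2k3 + k4).
x=0.000000, u=2.400000:
  k1 = f(0.000000, 2.400000) = 2.112000
  k2 = f(0.160000, 2.737920) = 2.403994
  k3 = f(0.160000, 2.784639) = 2.445106
  k4 = f(0.320000, 3.182434) = 2.779038
  u ← 2.400000 + (0.32/6)·(k1 + 2k2 + 2k3 + k4) = 3.178093
u(0.32) ≈ 3.1781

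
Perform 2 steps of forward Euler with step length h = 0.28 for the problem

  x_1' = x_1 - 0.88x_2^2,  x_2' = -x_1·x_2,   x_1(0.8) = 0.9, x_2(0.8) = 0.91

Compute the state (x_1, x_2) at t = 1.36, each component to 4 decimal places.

Euler on (x_1,x_2): x_1_{n+1} = x_1_n + h·x_1', x_2_{n+1} = x_2_n + h·x_2'.
0.800000: (0.900000, 0.910000); f=(0.171272, -0.819000) → (0.947956, 0.680680)
1.080000: (0.947956, 0.680680); f=(0.540230, -0.645255) → (1.099221, 0.500009)
(x_1(1.36), x_2(1.36)) ≈ (1.0992, 0.5000)

1.0992, 0.5000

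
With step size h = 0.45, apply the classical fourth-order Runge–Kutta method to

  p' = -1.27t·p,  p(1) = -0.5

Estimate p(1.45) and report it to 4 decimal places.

RK4: k1 = f(t_n, p_n); k2 = f(t_n + h/2, p_n + (h/2)·k1); k3 = f(t_n + h/2, p_n + (h/2)·k2); k4 = f(t_n + h, p_n + h·k3); p_{n+1} = p_n + (h/6)·(k1 + 2k2 + 2k3 + k4).
t=1.000000, p=-0.500000:
  k1 = f(1.000000, -0.500000) = 0.635000
  k2 = f(1.225000, -0.357125) = 0.555597
  k3 = f(1.225000, -0.374991) = 0.583392
  k4 = f(1.450000, -0.237474) = 0.437308
  p ← -0.500000 + (0.45/6)·(k1 + 2k2 + 2k3 + k4) = -0.248729
p(1.45) ≈ -0.2487

-0.2487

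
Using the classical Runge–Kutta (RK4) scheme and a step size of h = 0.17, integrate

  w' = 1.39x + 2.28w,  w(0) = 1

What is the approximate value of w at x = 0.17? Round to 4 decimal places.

RK4: k1 = f(x_n, w_n); k2 = f(x_n + h/2, w_n + (h/2)·k1); k3 = f(x_n + h/2, w_n + (h/2)·k2); k4 = f(x_n + h, w_n + h·k3); w_{n+1} = w_n + (h/6)·(k1 + 2k2 + 2k3 + k4).
x=0.000000, w=1.000000:
  k1 = f(0.000000, 1.000000) = 2.280000
  k2 = f(0.085000, 1.193800) = 2.840014
  k3 = f(0.085000, 1.241401) = 2.948545
  k4 = f(0.170000, 1.501253) = 3.659156
  w ← 1.000000 + (0.17/6)·(k1 + 2k2 + 2k3 + k4) = 1.496294
w(0.17) ≈ 1.4963

1.4963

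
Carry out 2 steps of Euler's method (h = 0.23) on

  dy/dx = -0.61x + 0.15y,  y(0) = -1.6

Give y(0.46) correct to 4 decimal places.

-1.7446

Euler: y_{n+1} = y_n + h·f(x_n, y_n).
x=0.000000, y=-1.600000: f=-0.240000 → y ← -1.600000 + 0.23·(-0.240000) = -1.655200
x=0.230000, y=-1.655200: f=-0.388580 → y ← -1.655200 + 0.23·(-0.388580) = -1.744573
y(0.46) ≈ -1.7446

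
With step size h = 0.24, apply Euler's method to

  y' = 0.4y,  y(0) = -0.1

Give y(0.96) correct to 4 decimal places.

Euler: y_{n+1} = y_n + h·f(x_n, y_n).
x=0.000000, y=-0.100000: f=-0.040000 → y ← -0.100000 + 0.24·(-0.040000) = -0.109600
x=0.240000, y=-0.109600: f=-0.043840 → y ← -0.109600 + 0.24·(-0.043840) = -0.120122
x=0.480000, y=-0.120122: f=-0.048049 → y ← -0.120122 + 0.24·(-0.048049) = -0.131653
x=0.720000, y=-0.131653: f=-0.052661 → y ← -0.131653 + 0.24·(-0.052661) = -0.144292
y(0.96) ≈ -0.1443

-0.1443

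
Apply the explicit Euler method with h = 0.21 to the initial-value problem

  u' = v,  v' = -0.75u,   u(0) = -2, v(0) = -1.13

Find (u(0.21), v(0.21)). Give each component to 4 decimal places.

-2.2373, -0.8150

Euler on (u,v): u_{n+1} = u_n + h·u', v_{n+1} = v_n + h·v'.
0.000000: (-2.000000, -1.130000); f=(-1.130000, 1.500000) → (-2.237300, -0.815000)
(u(0.21), v(0.21)) ≈ (-2.2373, -0.8150)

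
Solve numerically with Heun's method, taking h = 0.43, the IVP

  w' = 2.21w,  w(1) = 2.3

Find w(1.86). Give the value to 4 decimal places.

Heun: k1 = f(s_n, w_n); k2 = f(s_n + h, w_n + h·k1); w_{n+1} = w_n + (h/2)·(k1 + k2).
s=1.000000, w=2.300000:
  k1 = f(1.000000, 2.300000) = 5.083000
  k2 = f(1.430000, 4.485690) = 9.913375
  w ← 2.300000 + (0.43/2)·(5.083000 + 9.913375) = 5.524221
s=1.430000, w=5.524221:
  k1 = f(1.430000, 5.524221) = 12.208528
  k2 = f(1.860000, 10.773887) = 23.810291
  w ← 5.524221 + (0.43/2)·(12.208528 + 23.810291) = 13.268267
w(1.86) ≈ 13.2683

13.2683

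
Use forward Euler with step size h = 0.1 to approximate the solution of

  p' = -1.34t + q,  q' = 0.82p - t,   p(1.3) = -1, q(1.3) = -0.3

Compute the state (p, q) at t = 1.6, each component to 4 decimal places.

-1.7191, -1.0191

Euler on (p,q): p_{n+1} = p_n + h·p', q_{n+1} = q_n + h·q'.
1.300000: (-1.000000, -0.300000); f=(-2.042000, -2.120000) → (-1.204200, -0.512000)
1.400000: (-1.204200, -0.512000); f=(-2.388000, -2.387444) → (-1.443000, -0.750744)
1.500000: (-1.443000, -0.750744); f=(-2.760744, -2.683260) → (-1.719074, -1.019070)
(p(1.6), q(1.6)) ≈ (-1.7191, -1.0191)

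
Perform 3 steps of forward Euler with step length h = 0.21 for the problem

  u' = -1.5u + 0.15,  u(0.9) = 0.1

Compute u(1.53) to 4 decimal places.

0.1000

Euler: u_{n+1} = u_n + h·f(x_n, u_n).
x=0.900000, u=0.100000: f=0.000000 → u ← 0.100000 + 0.21·0.000000 = 0.100000
x=1.110000, u=0.100000: f=0.000000 → u ← 0.100000 + 0.21·0.000000 = 0.100000
x=1.320000, u=0.100000: f=0.000000 → u ← 0.100000 + 0.21·0.000000 = 0.100000
u(1.53) ≈ 0.1000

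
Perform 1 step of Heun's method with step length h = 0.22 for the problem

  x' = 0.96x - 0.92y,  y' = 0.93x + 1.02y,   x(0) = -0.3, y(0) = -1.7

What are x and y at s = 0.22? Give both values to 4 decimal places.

0.0552, -2.1638

Heun on (x,y): k1 = f(s_n, state_n); k2 = f(s_n + h, state_n + h·k1); state_{n+1} = state_n + (h/2)·(k1 + k2).
0.000000: (-0.300000, -1.700000)
  k1 = (1.276000, -2.013000)
  predictor → (-0.019280, -2.142860)
  k2 = (1.952922, -2.203648)
  → (0.055181, -2.163831)
(x(0.22), y(0.22)) ≈ (0.0552, -2.1638)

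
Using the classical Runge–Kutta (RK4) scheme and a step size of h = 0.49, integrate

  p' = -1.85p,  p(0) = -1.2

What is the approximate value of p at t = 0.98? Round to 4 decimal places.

RK4: k1 = f(t_n, p_n); k2 = f(t_n + h/2, p_n + (h/2)·k1); k3 = f(t_n + h/2, p_n + (h/2)·k2); k4 = f(t_n + h, p_n + h·k3); p_{n+1} = p_n + (h/6)·(k1 + 2k2 + 2k3 + k4).
t=0.000000, p=-1.200000:
  k1 = f(0.000000, -1.200000) = 2.220000
  k2 = f(0.245000, -0.656100) = 1.213785
  k3 = f(0.245000, -0.902623) = 1.669852
  k4 = f(0.490000, -0.381773) = 0.706279
  p ← -1.200000 + (0.49/6)·(k1 + 2k2 + 2k3 + k4) = -0.490026
t=0.490000, p=-0.490026:
  k1 = f(0.490000, -0.490026) = 0.906549
  k2 = f(0.735000, -0.267922) = 0.495656
  k3 = f(0.735000, -0.368591) = 0.681893
  k4 = f(0.980000, -0.155899) = 0.288413
  p ← -0.490026 + (0.49/6)·(k1 + 2k2 + 2k3 + k4) = -0.200105
p(0.98) ≈ -0.2001

-0.2001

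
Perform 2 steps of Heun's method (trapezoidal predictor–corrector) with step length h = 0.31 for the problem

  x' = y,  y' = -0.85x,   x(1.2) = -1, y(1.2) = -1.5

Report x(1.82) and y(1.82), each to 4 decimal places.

Heun on (x,y): k1 = f(s_n, state_n); k2 = f(s_n + h, state_n + h·k1); state_{n+1} = state_n + (h/2)·(k1 + k2).
1.200000: (-1.000000, -1.500000)
  k1 = (-1.500000, 0.850000)
  predictor → (-1.465000, -1.236500)
  k2 = (-1.236500, 1.245250)
  → (-1.424157, -1.175236)
1.510000: (-1.424157, -1.175236)
  k1 = (-1.175236, 1.210534)
  predictor → (-1.788481, -0.799971)
  k2 = (-0.799971, 1.520209)
  → (-1.730315, -0.751971)
(x(1.82), y(1.82)) ≈ (-1.7303, -0.7520)

-1.7303, -0.7520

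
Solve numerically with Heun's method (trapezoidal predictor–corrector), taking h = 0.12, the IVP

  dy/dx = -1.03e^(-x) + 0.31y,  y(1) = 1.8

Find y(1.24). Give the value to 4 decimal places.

Heun: k1 = f(x_n, y_n); k2 = f(x_n + h, y_n + h·k1); y_{n+1} = y_n + (h/2)·(k1 + k2).
x=1.000000, y=1.800000:
  k1 = f(1.000000, 1.800000) = 0.179084
  k2 = f(1.120000, 1.821490) = 0.228594
  y ← 1.800000 + (0.12/2)·(0.179084 + 0.228594) = 1.824461
x=1.120000, y=1.824461:
  k1 = f(1.120000, 1.824461) = 0.229515
  k2 = f(1.240000, 1.852002) = 0.276055
  y ← 1.824461 + (0.12/2)·(0.229515 + 0.276055) = 1.854795
y(1.24) ≈ 1.8548

1.8548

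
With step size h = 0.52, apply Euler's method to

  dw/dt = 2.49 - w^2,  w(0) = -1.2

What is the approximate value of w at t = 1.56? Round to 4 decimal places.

1.6222

Euler: w_{n+1} = w_n + h·f(t_n, w_n).
t=0.000000, w=-1.200000: f=1.050000 → w ← -1.200000 + 0.52·1.050000 = -0.654000
t=0.520000, w=-0.654000: f=2.062284 → w ← -0.654000 + 0.52·2.062284 = 0.418388
t=1.040000, w=0.418388: f=2.314952 → w ← 0.418388 + 0.52·2.314952 = 1.622163
w(1.56) ≈ 1.6222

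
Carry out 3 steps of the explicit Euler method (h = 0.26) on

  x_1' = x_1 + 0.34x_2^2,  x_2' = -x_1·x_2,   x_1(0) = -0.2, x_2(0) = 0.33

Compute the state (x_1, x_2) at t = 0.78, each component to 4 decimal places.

Euler on (x_1,x_2): x_1_{n+1} = x_1_n + h·x_1', x_2_{n+1} = x_2_n + h·x_2'.
0.000000: (-0.200000, 0.330000); f=(-0.162974, 0.066000) → (-0.242373, 0.347160)
0.260000: (-0.242373, 0.347160); f=(-0.201396, 0.084142) → (-0.294736, 0.369037)
0.520000: (-0.294736, 0.369037); f=(-0.248432, 0.108769) → (-0.359329, 0.397317)
(x_1(0.78), x_2(0.78)) ≈ (-0.3593, 0.3973)

-0.3593, 0.3973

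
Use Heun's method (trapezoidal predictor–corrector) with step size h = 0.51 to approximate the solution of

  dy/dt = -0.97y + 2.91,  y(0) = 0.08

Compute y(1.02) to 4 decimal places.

Heun: k1 = f(t_n, y_n); k2 = f(t_n + h, y_n + h·k1); y_{n+1} = y_n + (h/2)·(k1 + k2).
t=0.000000, y=0.080000:
  k1 = f(0.000000, 0.080000) = 2.832400
  k2 = f(0.510000, 1.524524) = 1.431212
  y ← 0.080000 + (0.51/2)·(2.832400 + 1.431212) = 1.167221
t=0.510000, y=1.167221:
  k1 = f(0.510000, 1.167221) = 1.777796
  k2 = f(1.020000, 2.073897) = 0.898320
  y ← 1.167221 + (0.51/2)·(1.777796 + 0.898320) = 1.849631
y(1.02) ≈ 1.8496

1.8496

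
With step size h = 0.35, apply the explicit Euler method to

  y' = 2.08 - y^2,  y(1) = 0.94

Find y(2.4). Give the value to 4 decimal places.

Euler: y_{n+1} = y_n + h·f(t_n, y_n).
t=1.000000, y=0.940000: f=1.196400 → y ← 0.940000 + 0.35·1.196400 = 1.358740
t=1.350000, y=1.358740: f=0.233826 → y ← 1.358740 + 0.35·0.233826 = 1.440579
t=1.700000, y=1.440579: f=0.004732 → y ← 1.440579 + 0.35·0.004732 = 1.442235
t=2.050000, y=1.442235: f=-0.000043 → y ← 1.442235 + 0.35·(-0.000043) = 1.442220
y(2.4) ≈ 1.4422

1.4422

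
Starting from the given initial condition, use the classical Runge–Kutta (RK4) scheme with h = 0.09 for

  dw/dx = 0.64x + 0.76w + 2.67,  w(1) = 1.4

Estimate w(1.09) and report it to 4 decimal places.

1.8101

RK4: k1 = f(x_n, w_n); k2 = f(x_n + h/2, w_n + (h/2)·k1); k3 = f(x_n + h/2, w_n + (h/2)·k2); k4 = f(x_n + h, w_n + h·k3); w_{n+1} = w_n + (h/6)·(k1 + 2k2 + 2k3 + k4).
x=1.000000, w=1.400000:
  k1 = f(1.000000, 1.400000) = 4.374000
  k2 = f(1.045000, 1.596830) = 4.552391
  k3 = f(1.045000, 1.604858) = 4.558492
  k4 = f(1.090000, 1.810264) = 4.743401
  w ← 1.400000 + (0.09/6)·(k1 + 2k2 + 2k3 + k4) = 1.810087
w(1.09) ≈ 1.8101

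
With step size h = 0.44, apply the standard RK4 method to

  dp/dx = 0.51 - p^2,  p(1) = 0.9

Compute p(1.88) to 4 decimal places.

RK4: k1 = f(x_n, p_n); k2 = f(x_n + h/2, p_n + (h/2)·k1); k3 = f(x_n + h/2, p_n + (h/2)·k2); k4 = f(x_n + h, p_n + h·k3); p_{n+1} = p_n + (h/6)·(k1 + 2k2 + 2k3 + k4).
x=1.000000, p=0.900000:
  k1 = f(1.000000, 0.900000) = -0.300000
  k2 = f(1.220000, 0.834000) = -0.185556
  k3 = f(1.220000, 0.859178) = -0.228186
  k4 = f(1.440000, 0.799598) = -0.129357
  p ← 0.900000 + (0.44/6)·(k1 + 2k2 + 2k3 + k4) = 0.807832
x=1.440000, p=0.807832:
  k1 = f(1.440000, 0.807832) = -0.142592
  k2 = f(1.660000, 0.776461) = -0.092892
  k3 = f(1.660000, 0.787395) = -0.109991
  k4 = f(1.880000, 0.759435) = -0.066742
  p ← 0.807832 + (0.44/6)·(k1 + 2k2 + 2k3 + k4) = 0.762724
p(1.88) ≈ 0.7627

0.7627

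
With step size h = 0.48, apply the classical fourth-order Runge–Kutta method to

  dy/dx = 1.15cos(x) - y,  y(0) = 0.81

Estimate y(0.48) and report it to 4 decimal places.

RK4: k1 = f(x_n, y_n); k2 = f(x_n + h/2, y_n + (h/2)·k1); k3 = f(x_n + h/2, y_n + (h/2)·k2); k4 = f(x_n + h, y_n + h·k3); y_{n+1} = y_n + (h/6)·(k1 + 2k2 + 2k3 + k4).
x=0.000000, y=0.810000:
  k1 = f(0.000000, 0.810000) = 0.340000
  k2 = f(0.240000, 0.891600) = 0.225439
  k3 = f(0.240000, 0.864105) = 0.252933
  k4 = f(0.480000, 0.931408) = 0.088636
  y ← 0.810000 + (0.48/6)·(k1 + 2k2 + 2k3 + k4) = 0.920830
y(0.48) ≈ 0.9208

0.9208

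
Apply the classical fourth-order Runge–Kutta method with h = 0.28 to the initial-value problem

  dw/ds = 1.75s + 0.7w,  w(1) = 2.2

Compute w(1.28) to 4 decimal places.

3.2910

RK4: k1 = f(s_n, w_n); k2 = f(s_n + h/2, w_n + (h/2)·k1); k3 = f(s_n + h/2, w_n + (h/2)·k2); k4 = f(s_n + h, w_n + h·k3); w_{n+1} = w_n + (h/6)·(k1 + 2k2 + 2k3 + k4).
s=1.000000, w=2.200000:
  k1 = f(1.000000, 2.200000) = 3.290000
  k2 = f(1.140000, 2.660600) = 3.857420
  k3 = f(1.140000, 2.740039) = 3.913027
  k4 = f(1.280000, 3.295648) = 4.546953
  w ← 2.200000 + (0.28/6)·(k1 + 2k2 + 2k3 + k4) = 3.290966
w(1.28) ≈ 3.2910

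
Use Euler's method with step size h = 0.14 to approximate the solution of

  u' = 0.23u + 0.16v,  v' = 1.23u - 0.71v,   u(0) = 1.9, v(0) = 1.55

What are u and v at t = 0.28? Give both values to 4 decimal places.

Euler on (u,v): u_{n+1} = u_n + h·u', v_{n+1} = v_n + h·v'.
0.000000: (1.900000, 1.550000); f=(0.685000, 1.236500) → (1.995900, 1.723110)
0.140000: (1.995900, 1.723110); f=(0.734755, 1.231549) → (2.098766, 1.895527)
(u(0.28), v(0.28)) ≈ (2.0988, 1.8955)

2.0988, 1.8955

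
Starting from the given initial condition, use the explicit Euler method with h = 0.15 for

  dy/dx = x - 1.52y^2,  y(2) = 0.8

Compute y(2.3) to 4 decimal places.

Euler: y_{n+1} = y_n + h·f(x_n, y_n).
x=2.000000, y=0.800000: f=1.027200 → y ← 0.800000 + 0.15·1.027200 = 0.954080
x=2.150000, y=0.954080: f=0.766392 → y ← 0.954080 + 0.15·0.766392 = 1.069039
y(2.3) ≈ 1.0690

1.0690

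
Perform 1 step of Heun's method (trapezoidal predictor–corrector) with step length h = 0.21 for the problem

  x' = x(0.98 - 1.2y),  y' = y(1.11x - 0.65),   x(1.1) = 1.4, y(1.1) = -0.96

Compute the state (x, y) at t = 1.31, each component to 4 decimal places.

2.2137, -1.2430

Heun on (x,y): k1 = f(t_n, state_n); k2 = f(t_n + h, state_n + h·k1); state_{n+1} = state_n + (h/2)·(k1 + k2).
1.100000: (1.400000, -0.960000)
  k1 = (2.984800, -0.867840)
  predictor → (2.026808, -1.142246)
  k2 = (4.764409, -1.827317)
  → (2.213667, -1.242991)
(x(1.31), y(1.31)) ≈ (2.2137, -1.2430)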